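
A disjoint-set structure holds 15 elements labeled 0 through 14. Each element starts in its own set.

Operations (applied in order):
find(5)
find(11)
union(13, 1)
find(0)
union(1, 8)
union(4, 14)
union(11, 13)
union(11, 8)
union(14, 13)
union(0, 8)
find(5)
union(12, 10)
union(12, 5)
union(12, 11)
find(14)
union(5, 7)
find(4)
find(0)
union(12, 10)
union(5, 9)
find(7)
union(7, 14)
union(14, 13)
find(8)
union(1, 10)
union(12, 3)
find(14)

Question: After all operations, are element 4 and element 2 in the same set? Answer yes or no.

Step 1: find(5) -> no change; set of 5 is {5}
Step 2: find(11) -> no change; set of 11 is {11}
Step 3: union(13, 1) -> merged; set of 13 now {1, 13}
Step 4: find(0) -> no change; set of 0 is {0}
Step 5: union(1, 8) -> merged; set of 1 now {1, 8, 13}
Step 6: union(4, 14) -> merged; set of 4 now {4, 14}
Step 7: union(11, 13) -> merged; set of 11 now {1, 8, 11, 13}
Step 8: union(11, 8) -> already same set; set of 11 now {1, 8, 11, 13}
Step 9: union(14, 13) -> merged; set of 14 now {1, 4, 8, 11, 13, 14}
Step 10: union(0, 8) -> merged; set of 0 now {0, 1, 4, 8, 11, 13, 14}
Step 11: find(5) -> no change; set of 5 is {5}
Step 12: union(12, 10) -> merged; set of 12 now {10, 12}
Step 13: union(12, 5) -> merged; set of 12 now {5, 10, 12}
Step 14: union(12, 11) -> merged; set of 12 now {0, 1, 4, 5, 8, 10, 11, 12, 13, 14}
Step 15: find(14) -> no change; set of 14 is {0, 1, 4, 5, 8, 10, 11, 12, 13, 14}
Step 16: union(5, 7) -> merged; set of 5 now {0, 1, 4, 5, 7, 8, 10, 11, 12, 13, 14}
Step 17: find(4) -> no change; set of 4 is {0, 1, 4, 5, 7, 8, 10, 11, 12, 13, 14}
Step 18: find(0) -> no change; set of 0 is {0, 1, 4, 5, 7, 8, 10, 11, 12, 13, 14}
Step 19: union(12, 10) -> already same set; set of 12 now {0, 1, 4, 5, 7, 8, 10, 11, 12, 13, 14}
Step 20: union(5, 9) -> merged; set of 5 now {0, 1, 4, 5, 7, 8, 9, 10, 11, 12, 13, 14}
Step 21: find(7) -> no change; set of 7 is {0, 1, 4, 5, 7, 8, 9, 10, 11, 12, 13, 14}
Step 22: union(7, 14) -> already same set; set of 7 now {0, 1, 4, 5, 7, 8, 9, 10, 11, 12, 13, 14}
Step 23: union(14, 13) -> already same set; set of 14 now {0, 1, 4, 5, 7, 8, 9, 10, 11, 12, 13, 14}
Step 24: find(8) -> no change; set of 8 is {0, 1, 4, 5, 7, 8, 9, 10, 11, 12, 13, 14}
Step 25: union(1, 10) -> already same set; set of 1 now {0, 1, 4, 5, 7, 8, 9, 10, 11, 12, 13, 14}
Step 26: union(12, 3) -> merged; set of 12 now {0, 1, 3, 4, 5, 7, 8, 9, 10, 11, 12, 13, 14}
Step 27: find(14) -> no change; set of 14 is {0, 1, 3, 4, 5, 7, 8, 9, 10, 11, 12, 13, 14}
Set of 4: {0, 1, 3, 4, 5, 7, 8, 9, 10, 11, 12, 13, 14}; 2 is not a member.

Answer: no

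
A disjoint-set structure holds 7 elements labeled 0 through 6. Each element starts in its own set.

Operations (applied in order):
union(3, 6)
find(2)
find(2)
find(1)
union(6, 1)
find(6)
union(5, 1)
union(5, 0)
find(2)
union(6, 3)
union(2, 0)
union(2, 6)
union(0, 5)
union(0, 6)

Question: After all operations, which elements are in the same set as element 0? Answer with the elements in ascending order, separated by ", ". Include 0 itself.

Step 1: union(3, 6) -> merged; set of 3 now {3, 6}
Step 2: find(2) -> no change; set of 2 is {2}
Step 3: find(2) -> no change; set of 2 is {2}
Step 4: find(1) -> no change; set of 1 is {1}
Step 5: union(6, 1) -> merged; set of 6 now {1, 3, 6}
Step 6: find(6) -> no change; set of 6 is {1, 3, 6}
Step 7: union(5, 1) -> merged; set of 5 now {1, 3, 5, 6}
Step 8: union(5, 0) -> merged; set of 5 now {0, 1, 3, 5, 6}
Step 9: find(2) -> no change; set of 2 is {2}
Step 10: union(6, 3) -> already same set; set of 6 now {0, 1, 3, 5, 6}
Step 11: union(2, 0) -> merged; set of 2 now {0, 1, 2, 3, 5, 6}
Step 12: union(2, 6) -> already same set; set of 2 now {0, 1, 2, 3, 5, 6}
Step 13: union(0, 5) -> already same set; set of 0 now {0, 1, 2, 3, 5, 6}
Step 14: union(0, 6) -> already same set; set of 0 now {0, 1, 2, 3, 5, 6}
Component of 0: {0, 1, 2, 3, 5, 6}

Answer: 0, 1, 2, 3, 5, 6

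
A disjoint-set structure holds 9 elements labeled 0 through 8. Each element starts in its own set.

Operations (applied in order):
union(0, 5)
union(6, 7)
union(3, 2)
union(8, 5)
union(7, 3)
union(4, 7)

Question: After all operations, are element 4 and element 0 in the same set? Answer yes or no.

Step 1: union(0, 5) -> merged; set of 0 now {0, 5}
Step 2: union(6, 7) -> merged; set of 6 now {6, 7}
Step 3: union(3, 2) -> merged; set of 3 now {2, 3}
Step 4: union(8, 5) -> merged; set of 8 now {0, 5, 8}
Step 5: union(7, 3) -> merged; set of 7 now {2, 3, 6, 7}
Step 6: union(4, 7) -> merged; set of 4 now {2, 3, 4, 6, 7}
Set of 4: {2, 3, 4, 6, 7}; 0 is not a member.

Answer: no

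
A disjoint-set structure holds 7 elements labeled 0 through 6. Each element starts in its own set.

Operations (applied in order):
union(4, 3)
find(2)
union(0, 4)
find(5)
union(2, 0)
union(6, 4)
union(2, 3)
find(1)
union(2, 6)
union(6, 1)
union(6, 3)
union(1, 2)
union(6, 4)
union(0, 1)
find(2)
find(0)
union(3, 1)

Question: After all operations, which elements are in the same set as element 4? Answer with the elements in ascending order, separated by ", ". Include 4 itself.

Step 1: union(4, 3) -> merged; set of 4 now {3, 4}
Step 2: find(2) -> no change; set of 2 is {2}
Step 3: union(0, 4) -> merged; set of 0 now {0, 3, 4}
Step 4: find(5) -> no change; set of 5 is {5}
Step 5: union(2, 0) -> merged; set of 2 now {0, 2, 3, 4}
Step 6: union(6, 4) -> merged; set of 6 now {0, 2, 3, 4, 6}
Step 7: union(2, 3) -> already same set; set of 2 now {0, 2, 3, 4, 6}
Step 8: find(1) -> no change; set of 1 is {1}
Step 9: union(2, 6) -> already same set; set of 2 now {0, 2, 3, 4, 6}
Step 10: union(6, 1) -> merged; set of 6 now {0, 1, 2, 3, 4, 6}
Step 11: union(6, 3) -> already same set; set of 6 now {0, 1, 2, 3, 4, 6}
Step 12: union(1, 2) -> already same set; set of 1 now {0, 1, 2, 3, 4, 6}
Step 13: union(6, 4) -> already same set; set of 6 now {0, 1, 2, 3, 4, 6}
Step 14: union(0, 1) -> already same set; set of 0 now {0, 1, 2, 3, 4, 6}
Step 15: find(2) -> no change; set of 2 is {0, 1, 2, 3, 4, 6}
Step 16: find(0) -> no change; set of 0 is {0, 1, 2, 3, 4, 6}
Step 17: union(3, 1) -> already same set; set of 3 now {0, 1, 2, 3, 4, 6}
Component of 4: {0, 1, 2, 3, 4, 6}

Answer: 0, 1, 2, 3, 4, 6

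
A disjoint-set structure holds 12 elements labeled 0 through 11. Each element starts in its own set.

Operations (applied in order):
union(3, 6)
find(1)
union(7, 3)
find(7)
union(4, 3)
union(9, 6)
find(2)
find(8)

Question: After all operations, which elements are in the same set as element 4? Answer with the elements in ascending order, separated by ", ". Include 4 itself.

Step 1: union(3, 6) -> merged; set of 3 now {3, 6}
Step 2: find(1) -> no change; set of 1 is {1}
Step 3: union(7, 3) -> merged; set of 7 now {3, 6, 7}
Step 4: find(7) -> no change; set of 7 is {3, 6, 7}
Step 5: union(4, 3) -> merged; set of 4 now {3, 4, 6, 7}
Step 6: union(9, 6) -> merged; set of 9 now {3, 4, 6, 7, 9}
Step 7: find(2) -> no change; set of 2 is {2}
Step 8: find(8) -> no change; set of 8 is {8}
Component of 4: {3, 4, 6, 7, 9}

Answer: 3, 4, 6, 7, 9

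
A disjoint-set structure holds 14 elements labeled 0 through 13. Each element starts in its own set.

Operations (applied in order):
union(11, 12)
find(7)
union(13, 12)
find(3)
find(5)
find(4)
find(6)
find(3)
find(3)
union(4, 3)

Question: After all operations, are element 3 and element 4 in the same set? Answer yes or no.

Step 1: union(11, 12) -> merged; set of 11 now {11, 12}
Step 2: find(7) -> no change; set of 7 is {7}
Step 3: union(13, 12) -> merged; set of 13 now {11, 12, 13}
Step 4: find(3) -> no change; set of 3 is {3}
Step 5: find(5) -> no change; set of 5 is {5}
Step 6: find(4) -> no change; set of 4 is {4}
Step 7: find(6) -> no change; set of 6 is {6}
Step 8: find(3) -> no change; set of 3 is {3}
Step 9: find(3) -> no change; set of 3 is {3}
Step 10: union(4, 3) -> merged; set of 4 now {3, 4}
Set of 3: {3, 4}; 4 is a member.

Answer: yes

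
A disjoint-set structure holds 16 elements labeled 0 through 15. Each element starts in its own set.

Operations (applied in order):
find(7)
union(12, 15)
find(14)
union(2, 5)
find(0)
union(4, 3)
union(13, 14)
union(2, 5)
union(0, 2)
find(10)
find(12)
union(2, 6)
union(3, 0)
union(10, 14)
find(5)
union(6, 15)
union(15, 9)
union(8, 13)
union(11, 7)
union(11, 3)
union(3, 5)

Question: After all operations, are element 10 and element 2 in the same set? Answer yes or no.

Answer: no

Derivation:
Step 1: find(7) -> no change; set of 7 is {7}
Step 2: union(12, 15) -> merged; set of 12 now {12, 15}
Step 3: find(14) -> no change; set of 14 is {14}
Step 4: union(2, 5) -> merged; set of 2 now {2, 5}
Step 5: find(0) -> no change; set of 0 is {0}
Step 6: union(4, 3) -> merged; set of 4 now {3, 4}
Step 7: union(13, 14) -> merged; set of 13 now {13, 14}
Step 8: union(2, 5) -> already same set; set of 2 now {2, 5}
Step 9: union(0, 2) -> merged; set of 0 now {0, 2, 5}
Step 10: find(10) -> no change; set of 10 is {10}
Step 11: find(12) -> no change; set of 12 is {12, 15}
Step 12: union(2, 6) -> merged; set of 2 now {0, 2, 5, 6}
Step 13: union(3, 0) -> merged; set of 3 now {0, 2, 3, 4, 5, 6}
Step 14: union(10, 14) -> merged; set of 10 now {10, 13, 14}
Step 15: find(5) -> no change; set of 5 is {0, 2, 3, 4, 5, 6}
Step 16: union(6, 15) -> merged; set of 6 now {0, 2, 3, 4, 5, 6, 12, 15}
Step 17: union(15, 9) -> merged; set of 15 now {0, 2, 3, 4, 5, 6, 9, 12, 15}
Step 18: union(8, 13) -> merged; set of 8 now {8, 10, 13, 14}
Step 19: union(11, 7) -> merged; set of 11 now {7, 11}
Step 20: union(11, 3) -> merged; set of 11 now {0, 2, 3, 4, 5, 6, 7, 9, 11, 12, 15}
Step 21: union(3, 5) -> already same set; set of 3 now {0, 2, 3, 4, 5, 6, 7, 9, 11, 12, 15}
Set of 10: {8, 10, 13, 14}; 2 is not a member.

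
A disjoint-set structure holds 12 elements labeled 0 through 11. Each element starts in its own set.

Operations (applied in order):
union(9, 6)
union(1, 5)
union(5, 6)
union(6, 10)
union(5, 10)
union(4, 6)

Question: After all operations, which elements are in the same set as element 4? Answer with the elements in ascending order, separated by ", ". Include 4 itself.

Step 1: union(9, 6) -> merged; set of 9 now {6, 9}
Step 2: union(1, 5) -> merged; set of 1 now {1, 5}
Step 3: union(5, 6) -> merged; set of 5 now {1, 5, 6, 9}
Step 4: union(6, 10) -> merged; set of 6 now {1, 5, 6, 9, 10}
Step 5: union(5, 10) -> already same set; set of 5 now {1, 5, 6, 9, 10}
Step 6: union(4, 6) -> merged; set of 4 now {1, 4, 5, 6, 9, 10}
Component of 4: {1, 4, 5, 6, 9, 10}

Answer: 1, 4, 5, 6, 9, 10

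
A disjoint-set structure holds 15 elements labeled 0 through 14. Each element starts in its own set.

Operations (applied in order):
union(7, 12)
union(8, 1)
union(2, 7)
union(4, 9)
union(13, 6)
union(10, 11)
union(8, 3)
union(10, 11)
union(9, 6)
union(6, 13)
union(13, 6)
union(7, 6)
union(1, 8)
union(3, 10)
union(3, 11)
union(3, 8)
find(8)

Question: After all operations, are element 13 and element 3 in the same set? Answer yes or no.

Step 1: union(7, 12) -> merged; set of 7 now {7, 12}
Step 2: union(8, 1) -> merged; set of 8 now {1, 8}
Step 3: union(2, 7) -> merged; set of 2 now {2, 7, 12}
Step 4: union(4, 9) -> merged; set of 4 now {4, 9}
Step 5: union(13, 6) -> merged; set of 13 now {6, 13}
Step 6: union(10, 11) -> merged; set of 10 now {10, 11}
Step 7: union(8, 3) -> merged; set of 8 now {1, 3, 8}
Step 8: union(10, 11) -> already same set; set of 10 now {10, 11}
Step 9: union(9, 6) -> merged; set of 9 now {4, 6, 9, 13}
Step 10: union(6, 13) -> already same set; set of 6 now {4, 6, 9, 13}
Step 11: union(13, 6) -> already same set; set of 13 now {4, 6, 9, 13}
Step 12: union(7, 6) -> merged; set of 7 now {2, 4, 6, 7, 9, 12, 13}
Step 13: union(1, 8) -> already same set; set of 1 now {1, 3, 8}
Step 14: union(3, 10) -> merged; set of 3 now {1, 3, 8, 10, 11}
Step 15: union(3, 11) -> already same set; set of 3 now {1, 3, 8, 10, 11}
Step 16: union(3, 8) -> already same set; set of 3 now {1, 3, 8, 10, 11}
Step 17: find(8) -> no change; set of 8 is {1, 3, 8, 10, 11}
Set of 13: {2, 4, 6, 7, 9, 12, 13}; 3 is not a member.

Answer: no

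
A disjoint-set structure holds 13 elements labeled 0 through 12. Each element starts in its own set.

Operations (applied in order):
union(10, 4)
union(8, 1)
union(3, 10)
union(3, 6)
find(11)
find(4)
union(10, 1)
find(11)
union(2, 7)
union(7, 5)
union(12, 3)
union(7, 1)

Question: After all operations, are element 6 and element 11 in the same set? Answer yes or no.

Step 1: union(10, 4) -> merged; set of 10 now {4, 10}
Step 2: union(8, 1) -> merged; set of 8 now {1, 8}
Step 3: union(3, 10) -> merged; set of 3 now {3, 4, 10}
Step 4: union(3, 6) -> merged; set of 3 now {3, 4, 6, 10}
Step 5: find(11) -> no change; set of 11 is {11}
Step 6: find(4) -> no change; set of 4 is {3, 4, 6, 10}
Step 7: union(10, 1) -> merged; set of 10 now {1, 3, 4, 6, 8, 10}
Step 8: find(11) -> no change; set of 11 is {11}
Step 9: union(2, 7) -> merged; set of 2 now {2, 7}
Step 10: union(7, 5) -> merged; set of 7 now {2, 5, 7}
Step 11: union(12, 3) -> merged; set of 12 now {1, 3, 4, 6, 8, 10, 12}
Step 12: union(7, 1) -> merged; set of 7 now {1, 2, 3, 4, 5, 6, 7, 8, 10, 12}
Set of 6: {1, 2, 3, 4, 5, 6, 7, 8, 10, 12}; 11 is not a member.

Answer: no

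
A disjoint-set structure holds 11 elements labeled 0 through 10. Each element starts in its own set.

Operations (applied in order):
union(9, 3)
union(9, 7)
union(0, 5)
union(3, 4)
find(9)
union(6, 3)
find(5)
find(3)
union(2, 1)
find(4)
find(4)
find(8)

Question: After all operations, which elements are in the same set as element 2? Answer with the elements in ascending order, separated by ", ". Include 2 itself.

Answer: 1, 2

Derivation:
Step 1: union(9, 3) -> merged; set of 9 now {3, 9}
Step 2: union(9, 7) -> merged; set of 9 now {3, 7, 9}
Step 3: union(0, 5) -> merged; set of 0 now {0, 5}
Step 4: union(3, 4) -> merged; set of 3 now {3, 4, 7, 9}
Step 5: find(9) -> no change; set of 9 is {3, 4, 7, 9}
Step 6: union(6, 3) -> merged; set of 6 now {3, 4, 6, 7, 9}
Step 7: find(5) -> no change; set of 5 is {0, 5}
Step 8: find(3) -> no change; set of 3 is {3, 4, 6, 7, 9}
Step 9: union(2, 1) -> merged; set of 2 now {1, 2}
Step 10: find(4) -> no change; set of 4 is {3, 4, 6, 7, 9}
Step 11: find(4) -> no change; set of 4 is {3, 4, 6, 7, 9}
Step 12: find(8) -> no change; set of 8 is {8}
Component of 2: {1, 2}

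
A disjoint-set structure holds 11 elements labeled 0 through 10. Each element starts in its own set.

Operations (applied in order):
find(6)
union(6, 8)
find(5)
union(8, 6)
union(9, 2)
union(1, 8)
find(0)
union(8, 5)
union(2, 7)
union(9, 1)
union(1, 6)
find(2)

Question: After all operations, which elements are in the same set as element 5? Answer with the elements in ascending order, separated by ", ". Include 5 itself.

Answer: 1, 2, 5, 6, 7, 8, 9

Derivation:
Step 1: find(6) -> no change; set of 6 is {6}
Step 2: union(6, 8) -> merged; set of 6 now {6, 8}
Step 3: find(5) -> no change; set of 5 is {5}
Step 4: union(8, 6) -> already same set; set of 8 now {6, 8}
Step 5: union(9, 2) -> merged; set of 9 now {2, 9}
Step 6: union(1, 8) -> merged; set of 1 now {1, 6, 8}
Step 7: find(0) -> no change; set of 0 is {0}
Step 8: union(8, 5) -> merged; set of 8 now {1, 5, 6, 8}
Step 9: union(2, 7) -> merged; set of 2 now {2, 7, 9}
Step 10: union(9, 1) -> merged; set of 9 now {1, 2, 5, 6, 7, 8, 9}
Step 11: union(1, 6) -> already same set; set of 1 now {1, 2, 5, 6, 7, 8, 9}
Step 12: find(2) -> no change; set of 2 is {1, 2, 5, 6, 7, 8, 9}
Component of 5: {1, 2, 5, 6, 7, 8, 9}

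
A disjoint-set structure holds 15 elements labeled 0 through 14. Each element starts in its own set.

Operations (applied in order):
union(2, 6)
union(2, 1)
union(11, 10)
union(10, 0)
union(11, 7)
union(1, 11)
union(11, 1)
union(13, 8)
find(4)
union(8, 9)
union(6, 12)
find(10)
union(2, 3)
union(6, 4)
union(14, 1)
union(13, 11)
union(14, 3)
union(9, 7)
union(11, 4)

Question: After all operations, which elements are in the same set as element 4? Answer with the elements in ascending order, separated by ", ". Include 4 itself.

Answer: 0, 1, 2, 3, 4, 6, 7, 8, 9, 10, 11, 12, 13, 14

Derivation:
Step 1: union(2, 6) -> merged; set of 2 now {2, 6}
Step 2: union(2, 1) -> merged; set of 2 now {1, 2, 6}
Step 3: union(11, 10) -> merged; set of 11 now {10, 11}
Step 4: union(10, 0) -> merged; set of 10 now {0, 10, 11}
Step 5: union(11, 7) -> merged; set of 11 now {0, 7, 10, 11}
Step 6: union(1, 11) -> merged; set of 1 now {0, 1, 2, 6, 7, 10, 11}
Step 7: union(11, 1) -> already same set; set of 11 now {0, 1, 2, 6, 7, 10, 11}
Step 8: union(13, 8) -> merged; set of 13 now {8, 13}
Step 9: find(4) -> no change; set of 4 is {4}
Step 10: union(8, 9) -> merged; set of 8 now {8, 9, 13}
Step 11: union(6, 12) -> merged; set of 6 now {0, 1, 2, 6, 7, 10, 11, 12}
Step 12: find(10) -> no change; set of 10 is {0, 1, 2, 6, 7, 10, 11, 12}
Step 13: union(2, 3) -> merged; set of 2 now {0, 1, 2, 3, 6, 7, 10, 11, 12}
Step 14: union(6, 4) -> merged; set of 6 now {0, 1, 2, 3, 4, 6, 7, 10, 11, 12}
Step 15: union(14, 1) -> merged; set of 14 now {0, 1, 2, 3, 4, 6, 7, 10, 11, 12, 14}
Step 16: union(13, 11) -> merged; set of 13 now {0, 1, 2, 3, 4, 6, 7, 8, 9, 10, 11, 12, 13, 14}
Step 17: union(14, 3) -> already same set; set of 14 now {0, 1, 2, 3, 4, 6, 7, 8, 9, 10, 11, 12, 13, 14}
Step 18: union(9, 7) -> already same set; set of 9 now {0, 1, 2, 3, 4, 6, 7, 8, 9, 10, 11, 12, 13, 14}
Step 19: union(11, 4) -> already same set; set of 11 now {0, 1, 2, 3, 4, 6, 7, 8, 9, 10, 11, 12, 13, 14}
Component of 4: {0, 1, 2, 3, 4, 6, 7, 8, 9, 10, 11, 12, 13, 14}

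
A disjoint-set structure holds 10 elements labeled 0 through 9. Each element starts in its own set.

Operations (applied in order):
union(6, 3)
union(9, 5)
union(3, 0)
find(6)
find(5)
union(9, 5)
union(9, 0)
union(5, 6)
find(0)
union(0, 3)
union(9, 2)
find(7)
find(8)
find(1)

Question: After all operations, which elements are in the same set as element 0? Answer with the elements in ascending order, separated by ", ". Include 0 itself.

Step 1: union(6, 3) -> merged; set of 6 now {3, 6}
Step 2: union(9, 5) -> merged; set of 9 now {5, 9}
Step 3: union(3, 0) -> merged; set of 3 now {0, 3, 6}
Step 4: find(6) -> no change; set of 6 is {0, 3, 6}
Step 5: find(5) -> no change; set of 5 is {5, 9}
Step 6: union(9, 5) -> already same set; set of 9 now {5, 9}
Step 7: union(9, 0) -> merged; set of 9 now {0, 3, 5, 6, 9}
Step 8: union(5, 6) -> already same set; set of 5 now {0, 3, 5, 6, 9}
Step 9: find(0) -> no change; set of 0 is {0, 3, 5, 6, 9}
Step 10: union(0, 3) -> already same set; set of 0 now {0, 3, 5, 6, 9}
Step 11: union(9, 2) -> merged; set of 9 now {0, 2, 3, 5, 6, 9}
Step 12: find(7) -> no change; set of 7 is {7}
Step 13: find(8) -> no change; set of 8 is {8}
Step 14: find(1) -> no change; set of 1 is {1}
Component of 0: {0, 2, 3, 5, 6, 9}

Answer: 0, 2, 3, 5, 6, 9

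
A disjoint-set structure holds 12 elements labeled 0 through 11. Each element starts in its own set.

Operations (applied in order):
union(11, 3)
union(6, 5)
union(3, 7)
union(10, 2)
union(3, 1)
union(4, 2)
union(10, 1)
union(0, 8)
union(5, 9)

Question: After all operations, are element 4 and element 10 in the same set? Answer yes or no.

Answer: yes

Derivation:
Step 1: union(11, 3) -> merged; set of 11 now {3, 11}
Step 2: union(6, 5) -> merged; set of 6 now {5, 6}
Step 3: union(3, 7) -> merged; set of 3 now {3, 7, 11}
Step 4: union(10, 2) -> merged; set of 10 now {2, 10}
Step 5: union(3, 1) -> merged; set of 3 now {1, 3, 7, 11}
Step 6: union(4, 2) -> merged; set of 4 now {2, 4, 10}
Step 7: union(10, 1) -> merged; set of 10 now {1, 2, 3, 4, 7, 10, 11}
Step 8: union(0, 8) -> merged; set of 0 now {0, 8}
Step 9: union(5, 9) -> merged; set of 5 now {5, 6, 9}
Set of 4: {1, 2, 3, 4, 7, 10, 11}; 10 is a member.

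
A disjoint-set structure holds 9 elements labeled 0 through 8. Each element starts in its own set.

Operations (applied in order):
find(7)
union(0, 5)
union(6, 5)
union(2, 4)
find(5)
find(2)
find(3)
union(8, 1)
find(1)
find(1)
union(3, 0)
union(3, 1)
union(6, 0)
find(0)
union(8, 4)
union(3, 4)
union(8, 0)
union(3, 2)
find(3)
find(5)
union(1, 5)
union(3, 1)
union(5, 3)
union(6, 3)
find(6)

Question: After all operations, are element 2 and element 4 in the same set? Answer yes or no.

Answer: yes

Derivation:
Step 1: find(7) -> no change; set of 7 is {7}
Step 2: union(0, 5) -> merged; set of 0 now {0, 5}
Step 3: union(6, 5) -> merged; set of 6 now {0, 5, 6}
Step 4: union(2, 4) -> merged; set of 2 now {2, 4}
Step 5: find(5) -> no change; set of 5 is {0, 5, 6}
Step 6: find(2) -> no change; set of 2 is {2, 4}
Step 7: find(3) -> no change; set of 3 is {3}
Step 8: union(8, 1) -> merged; set of 8 now {1, 8}
Step 9: find(1) -> no change; set of 1 is {1, 8}
Step 10: find(1) -> no change; set of 1 is {1, 8}
Step 11: union(3, 0) -> merged; set of 3 now {0, 3, 5, 6}
Step 12: union(3, 1) -> merged; set of 3 now {0, 1, 3, 5, 6, 8}
Step 13: union(6, 0) -> already same set; set of 6 now {0, 1, 3, 5, 6, 8}
Step 14: find(0) -> no change; set of 0 is {0, 1, 3, 5, 6, 8}
Step 15: union(8, 4) -> merged; set of 8 now {0, 1, 2, 3, 4, 5, 6, 8}
Step 16: union(3, 4) -> already same set; set of 3 now {0, 1, 2, 3, 4, 5, 6, 8}
Step 17: union(8, 0) -> already same set; set of 8 now {0, 1, 2, 3, 4, 5, 6, 8}
Step 18: union(3, 2) -> already same set; set of 3 now {0, 1, 2, 3, 4, 5, 6, 8}
Step 19: find(3) -> no change; set of 3 is {0, 1, 2, 3, 4, 5, 6, 8}
Step 20: find(5) -> no change; set of 5 is {0, 1, 2, 3, 4, 5, 6, 8}
Step 21: union(1, 5) -> already same set; set of 1 now {0, 1, 2, 3, 4, 5, 6, 8}
Step 22: union(3, 1) -> already same set; set of 3 now {0, 1, 2, 3, 4, 5, 6, 8}
Step 23: union(5, 3) -> already same set; set of 5 now {0, 1, 2, 3, 4, 5, 6, 8}
Step 24: union(6, 3) -> already same set; set of 6 now {0, 1, 2, 3, 4, 5, 6, 8}
Step 25: find(6) -> no change; set of 6 is {0, 1, 2, 3, 4, 5, 6, 8}
Set of 2: {0, 1, 2, 3, 4, 5, 6, 8}; 4 is a member.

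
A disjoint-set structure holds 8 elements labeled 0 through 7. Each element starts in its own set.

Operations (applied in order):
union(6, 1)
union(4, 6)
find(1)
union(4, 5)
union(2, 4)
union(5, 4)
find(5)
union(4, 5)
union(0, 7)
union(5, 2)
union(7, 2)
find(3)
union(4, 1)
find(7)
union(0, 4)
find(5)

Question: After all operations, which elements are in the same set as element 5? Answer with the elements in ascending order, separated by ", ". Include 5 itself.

Answer: 0, 1, 2, 4, 5, 6, 7

Derivation:
Step 1: union(6, 1) -> merged; set of 6 now {1, 6}
Step 2: union(4, 6) -> merged; set of 4 now {1, 4, 6}
Step 3: find(1) -> no change; set of 1 is {1, 4, 6}
Step 4: union(4, 5) -> merged; set of 4 now {1, 4, 5, 6}
Step 5: union(2, 4) -> merged; set of 2 now {1, 2, 4, 5, 6}
Step 6: union(5, 4) -> already same set; set of 5 now {1, 2, 4, 5, 6}
Step 7: find(5) -> no change; set of 5 is {1, 2, 4, 5, 6}
Step 8: union(4, 5) -> already same set; set of 4 now {1, 2, 4, 5, 6}
Step 9: union(0, 7) -> merged; set of 0 now {0, 7}
Step 10: union(5, 2) -> already same set; set of 5 now {1, 2, 4, 5, 6}
Step 11: union(7, 2) -> merged; set of 7 now {0, 1, 2, 4, 5, 6, 7}
Step 12: find(3) -> no change; set of 3 is {3}
Step 13: union(4, 1) -> already same set; set of 4 now {0, 1, 2, 4, 5, 6, 7}
Step 14: find(7) -> no change; set of 7 is {0, 1, 2, 4, 5, 6, 7}
Step 15: union(0, 4) -> already same set; set of 0 now {0, 1, 2, 4, 5, 6, 7}
Step 16: find(5) -> no change; set of 5 is {0, 1, 2, 4, 5, 6, 7}
Component of 5: {0, 1, 2, 4, 5, 6, 7}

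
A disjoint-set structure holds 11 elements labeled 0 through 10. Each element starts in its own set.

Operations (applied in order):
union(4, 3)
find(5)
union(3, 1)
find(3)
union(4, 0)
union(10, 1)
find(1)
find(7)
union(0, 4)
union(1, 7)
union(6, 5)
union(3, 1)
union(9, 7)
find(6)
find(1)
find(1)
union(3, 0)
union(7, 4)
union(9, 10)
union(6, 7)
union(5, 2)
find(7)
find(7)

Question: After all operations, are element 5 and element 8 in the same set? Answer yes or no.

Step 1: union(4, 3) -> merged; set of 4 now {3, 4}
Step 2: find(5) -> no change; set of 5 is {5}
Step 3: union(3, 1) -> merged; set of 3 now {1, 3, 4}
Step 4: find(3) -> no change; set of 3 is {1, 3, 4}
Step 5: union(4, 0) -> merged; set of 4 now {0, 1, 3, 4}
Step 6: union(10, 1) -> merged; set of 10 now {0, 1, 3, 4, 10}
Step 7: find(1) -> no change; set of 1 is {0, 1, 3, 4, 10}
Step 8: find(7) -> no change; set of 7 is {7}
Step 9: union(0, 4) -> already same set; set of 0 now {0, 1, 3, 4, 10}
Step 10: union(1, 7) -> merged; set of 1 now {0, 1, 3, 4, 7, 10}
Step 11: union(6, 5) -> merged; set of 6 now {5, 6}
Step 12: union(3, 1) -> already same set; set of 3 now {0, 1, 3, 4, 7, 10}
Step 13: union(9, 7) -> merged; set of 9 now {0, 1, 3, 4, 7, 9, 10}
Step 14: find(6) -> no change; set of 6 is {5, 6}
Step 15: find(1) -> no change; set of 1 is {0, 1, 3, 4, 7, 9, 10}
Step 16: find(1) -> no change; set of 1 is {0, 1, 3, 4, 7, 9, 10}
Step 17: union(3, 0) -> already same set; set of 3 now {0, 1, 3, 4, 7, 9, 10}
Step 18: union(7, 4) -> already same set; set of 7 now {0, 1, 3, 4, 7, 9, 10}
Step 19: union(9, 10) -> already same set; set of 9 now {0, 1, 3, 4, 7, 9, 10}
Step 20: union(6, 7) -> merged; set of 6 now {0, 1, 3, 4, 5, 6, 7, 9, 10}
Step 21: union(5, 2) -> merged; set of 5 now {0, 1, 2, 3, 4, 5, 6, 7, 9, 10}
Step 22: find(7) -> no change; set of 7 is {0, 1, 2, 3, 4, 5, 6, 7, 9, 10}
Step 23: find(7) -> no change; set of 7 is {0, 1, 2, 3, 4, 5, 6, 7, 9, 10}
Set of 5: {0, 1, 2, 3, 4, 5, 6, 7, 9, 10}; 8 is not a member.

Answer: no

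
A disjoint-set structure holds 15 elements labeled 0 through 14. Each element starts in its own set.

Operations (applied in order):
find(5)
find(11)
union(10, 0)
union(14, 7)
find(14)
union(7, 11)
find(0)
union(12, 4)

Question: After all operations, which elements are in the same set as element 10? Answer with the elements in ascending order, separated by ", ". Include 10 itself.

Step 1: find(5) -> no change; set of 5 is {5}
Step 2: find(11) -> no change; set of 11 is {11}
Step 3: union(10, 0) -> merged; set of 10 now {0, 10}
Step 4: union(14, 7) -> merged; set of 14 now {7, 14}
Step 5: find(14) -> no change; set of 14 is {7, 14}
Step 6: union(7, 11) -> merged; set of 7 now {7, 11, 14}
Step 7: find(0) -> no change; set of 0 is {0, 10}
Step 8: union(12, 4) -> merged; set of 12 now {4, 12}
Component of 10: {0, 10}

Answer: 0, 10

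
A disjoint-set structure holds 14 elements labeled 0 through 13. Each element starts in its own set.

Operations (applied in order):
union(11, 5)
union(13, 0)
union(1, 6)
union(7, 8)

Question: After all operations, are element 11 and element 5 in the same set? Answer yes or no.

Answer: yes

Derivation:
Step 1: union(11, 5) -> merged; set of 11 now {5, 11}
Step 2: union(13, 0) -> merged; set of 13 now {0, 13}
Step 3: union(1, 6) -> merged; set of 1 now {1, 6}
Step 4: union(7, 8) -> merged; set of 7 now {7, 8}
Set of 11: {5, 11}; 5 is a member.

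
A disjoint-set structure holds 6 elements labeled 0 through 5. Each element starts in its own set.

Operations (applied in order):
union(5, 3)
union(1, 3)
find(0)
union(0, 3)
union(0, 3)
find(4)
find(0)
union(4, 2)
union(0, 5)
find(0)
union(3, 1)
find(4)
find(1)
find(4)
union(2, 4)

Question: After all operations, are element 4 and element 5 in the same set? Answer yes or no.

Answer: no

Derivation:
Step 1: union(5, 3) -> merged; set of 5 now {3, 5}
Step 2: union(1, 3) -> merged; set of 1 now {1, 3, 5}
Step 3: find(0) -> no change; set of 0 is {0}
Step 4: union(0, 3) -> merged; set of 0 now {0, 1, 3, 5}
Step 5: union(0, 3) -> already same set; set of 0 now {0, 1, 3, 5}
Step 6: find(4) -> no change; set of 4 is {4}
Step 7: find(0) -> no change; set of 0 is {0, 1, 3, 5}
Step 8: union(4, 2) -> merged; set of 4 now {2, 4}
Step 9: union(0, 5) -> already same set; set of 0 now {0, 1, 3, 5}
Step 10: find(0) -> no change; set of 0 is {0, 1, 3, 5}
Step 11: union(3, 1) -> already same set; set of 3 now {0, 1, 3, 5}
Step 12: find(4) -> no change; set of 4 is {2, 4}
Step 13: find(1) -> no change; set of 1 is {0, 1, 3, 5}
Step 14: find(4) -> no change; set of 4 is {2, 4}
Step 15: union(2, 4) -> already same set; set of 2 now {2, 4}
Set of 4: {2, 4}; 5 is not a member.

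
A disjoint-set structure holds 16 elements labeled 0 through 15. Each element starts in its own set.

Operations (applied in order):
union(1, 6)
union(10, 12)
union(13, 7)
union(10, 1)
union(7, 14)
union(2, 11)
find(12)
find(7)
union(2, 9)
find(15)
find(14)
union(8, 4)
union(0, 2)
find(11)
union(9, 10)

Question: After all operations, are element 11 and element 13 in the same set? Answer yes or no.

Step 1: union(1, 6) -> merged; set of 1 now {1, 6}
Step 2: union(10, 12) -> merged; set of 10 now {10, 12}
Step 3: union(13, 7) -> merged; set of 13 now {7, 13}
Step 4: union(10, 1) -> merged; set of 10 now {1, 6, 10, 12}
Step 5: union(7, 14) -> merged; set of 7 now {7, 13, 14}
Step 6: union(2, 11) -> merged; set of 2 now {2, 11}
Step 7: find(12) -> no change; set of 12 is {1, 6, 10, 12}
Step 8: find(7) -> no change; set of 7 is {7, 13, 14}
Step 9: union(2, 9) -> merged; set of 2 now {2, 9, 11}
Step 10: find(15) -> no change; set of 15 is {15}
Step 11: find(14) -> no change; set of 14 is {7, 13, 14}
Step 12: union(8, 4) -> merged; set of 8 now {4, 8}
Step 13: union(0, 2) -> merged; set of 0 now {0, 2, 9, 11}
Step 14: find(11) -> no change; set of 11 is {0, 2, 9, 11}
Step 15: union(9, 10) -> merged; set of 9 now {0, 1, 2, 6, 9, 10, 11, 12}
Set of 11: {0, 1, 2, 6, 9, 10, 11, 12}; 13 is not a member.

Answer: no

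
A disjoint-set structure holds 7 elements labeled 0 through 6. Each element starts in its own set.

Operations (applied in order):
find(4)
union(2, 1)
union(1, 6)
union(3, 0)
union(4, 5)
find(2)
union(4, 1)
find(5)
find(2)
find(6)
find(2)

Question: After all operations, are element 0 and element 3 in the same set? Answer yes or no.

Step 1: find(4) -> no change; set of 4 is {4}
Step 2: union(2, 1) -> merged; set of 2 now {1, 2}
Step 3: union(1, 6) -> merged; set of 1 now {1, 2, 6}
Step 4: union(3, 0) -> merged; set of 3 now {0, 3}
Step 5: union(4, 5) -> merged; set of 4 now {4, 5}
Step 6: find(2) -> no change; set of 2 is {1, 2, 6}
Step 7: union(4, 1) -> merged; set of 4 now {1, 2, 4, 5, 6}
Step 8: find(5) -> no change; set of 5 is {1, 2, 4, 5, 6}
Step 9: find(2) -> no change; set of 2 is {1, 2, 4, 5, 6}
Step 10: find(6) -> no change; set of 6 is {1, 2, 4, 5, 6}
Step 11: find(2) -> no change; set of 2 is {1, 2, 4, 5, 6}
Set of 0: {0, 3}; 3 is a member.

Answer: yes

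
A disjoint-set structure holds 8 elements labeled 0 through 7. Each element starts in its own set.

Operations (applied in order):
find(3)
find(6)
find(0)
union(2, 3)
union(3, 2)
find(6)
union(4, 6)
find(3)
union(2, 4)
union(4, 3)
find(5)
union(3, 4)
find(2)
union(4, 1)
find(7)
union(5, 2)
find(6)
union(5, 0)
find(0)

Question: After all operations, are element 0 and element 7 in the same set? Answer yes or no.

Step 1: find(3) -> no change; set of 3 is {3}
Step 2: find(6) -> no change; set of 6 is {6}
Step 3: find(0) -> no change; set of 0 is {0}
Step 4: union(2, 3) -> merged; set of 2 now {2, 3}
Step 5: union(3, 2) -> already same set; set of 3 now {2, 3}
Step 6: find(6) -> no change; set of 6 is {6}
Step 7: union(4, 6) -> merged; set of 4 now {4, 6}
Step 8: find(3) -> no change; set of 3 is {2, 3}
Step 9: union(2, 4) -> merged; set of 2 now {2, 3, 4, 6}
Step 10: union(4, 3) -> already same set; set of 4 now {2, 3, 4, 6}
Step 11: find(5) -> no change; set of 5 is {5}
Step 12: union(3, 4) -> already same set; set of 3 now {2, 3, 4, 6}
Step 13: find(2) -> no change; set of 2 is {2, 3, 4, 6}
Step 14: union(4, 1) -> merged; set of 4 now {1, 2, 3, 4, 6}
Step 15: find(7) -> no change; set of 7 is {7}
Step 16: union(5, 2) -> merged; set of 5 now {1, 2, 3, 4, 5, 6}
Step 17: find(6) -> no change; set of 6 is {1, 2, 3, 4, 5, 6}
Step 18: union(5, 0) -> merged; set of 5 now {0, 1, 2, 3, 4, 5, 6}
Step 19: find(0) -> no change; set of 0 is {0, 1, 2, 3, 4, 5, 6}
Set of 0: {0, 1, 2, 3, 4, 5, 6}; 7 is not a member.

Answer: no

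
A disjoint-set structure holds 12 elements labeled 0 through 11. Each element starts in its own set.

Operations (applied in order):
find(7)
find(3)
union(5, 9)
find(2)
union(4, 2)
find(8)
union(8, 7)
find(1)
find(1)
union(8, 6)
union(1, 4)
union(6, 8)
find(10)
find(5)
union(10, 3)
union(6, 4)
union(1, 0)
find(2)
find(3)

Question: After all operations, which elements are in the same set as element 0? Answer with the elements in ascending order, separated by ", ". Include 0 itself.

Step 1: find(7) -> no change; set of 7 is {7}
Step 2: find(3) -> no change; set of 3 is {3}
Step 3: union(5, 9) -> merged; set of 5 now {5, 9}
Step 4: find(2) -> no change; set of 2 is {2}
Step 5: union(4, 2) -> merged; set of 4 now {2, 4}
Step 6: find(8) -> no change; set of 8 is {8}
Step 7: union(8, 7) -> merged; set of 8 now {7, 8}
Step 8: find(1) -> no change; set of 1 is {1}
Step 9: find(1) -> no change; set of 1 is {1}
Step 10: union(8, 6) -> merged; set of 8 now {6, 7, 8}
Step 11: union(1, 4) -> merged; set of 1 now {1, 2, 4}
Step 12: union(6, 8) -> already same set; set of 6 now {6, 7, 8}
Step 13: find(10) -> no change; set of 10 is {10}
Step 14: find(5) -> no change; set of 5 is {5, 9}
Step 15: union(10, 3) -> merged; set of 10 now {3, 10}
Step 16: union(6, 4) -> merged; set of 6 now {1, 2, 4, 6, 7, 8}
Step 17: union(1, 0) -> merged; set of 1 now {0, 1, 2, 4, 6, 7, 8}
Step 18: find(2) -> no change; set of 2 is {0, 1, 2, 4, 6, 7, 8}
Step 19: find(3) -> no change; set of 3 is {3, 10}
Component of 0: {0, 1, 2, 4, 6, 7, 8}

Answer: 0, 1, 2, 4, 6, 7, 8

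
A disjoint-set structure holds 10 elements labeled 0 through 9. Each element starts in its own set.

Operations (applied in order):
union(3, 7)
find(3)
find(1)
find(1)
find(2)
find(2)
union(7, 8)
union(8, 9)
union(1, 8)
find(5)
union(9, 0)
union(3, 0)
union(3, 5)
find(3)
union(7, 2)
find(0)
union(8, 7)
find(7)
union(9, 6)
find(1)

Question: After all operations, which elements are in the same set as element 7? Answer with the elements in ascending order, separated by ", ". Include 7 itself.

Answer: 0, 1, 2, 3, 5, 6, 7, 8, 9

Derivation:
Step 1: union(3, 7) -> merged; set of 3 now {3, 7}
Step 2: find(3) -> no change; set of 3 is {3, 7}
Step 3: find(1) -> no change; set of 1 is {1}
Step 4: find(1) -> no change; set of 1 is {1}
Step 5: find(2) -> no change; set of 2 is {2}
Step 6: find(2) -> no change; set of 2 is {2}
Step 7: union(7, 8) -> merged; set of 7 now {3, 7, 8}
Step 8: union(8, 9) -> merged; set of 8 now {3, 7, 8, 9}
Step 9: union(1, 8) -> merged; set of 1 now {1, 3, 7, 8, 9}
Step 10: find(5) -> no change; set of 5 is {5}
Step 11: union(9, 0) -> merged; set of 9 now {0, 1, 3, 7, 8, 9}
Step 12: union(3, 0) -> already same set; set of 3 now {0, 1, 3, 7, 8, 9}
Step 13: union(3, 5) -> merged; set of 3 now {0, 1, 3, 5, 7, 8, 9}
Step 14: find(3) -> no change; set of 3 is {0, 1, 3, 5, 7, 8, 9}
Step 15: union(7, 2) -> merged; set of 7 now {0, 1, 2, 3, 5, 7, 8, 9}
Step 16: find(0) -> no change; set of 0 is {0, 1, 2, 3, 5, 7, 8, 9}
Step 17: union(8, 7) -> already same set; set of 8 now {0, 1, 2, 3, 5, 7, 8, 9}
Step 18: find(7) -> no change; set of 7 is {0, 1, 2, 3, 5, 7, 8, 9}
Step 19: union(9, 6) -> merged; set of 9 now {0, 1, 2, 3, 5, 6, 7, 8, 9}
Step 20: find(1) -> no change; set of 1 is {0, 1, 2, 3, 5, 6, 7, 8, 9}
Component of 7: {0, 1, 2, 3, 5, 6, 7, 8, 9}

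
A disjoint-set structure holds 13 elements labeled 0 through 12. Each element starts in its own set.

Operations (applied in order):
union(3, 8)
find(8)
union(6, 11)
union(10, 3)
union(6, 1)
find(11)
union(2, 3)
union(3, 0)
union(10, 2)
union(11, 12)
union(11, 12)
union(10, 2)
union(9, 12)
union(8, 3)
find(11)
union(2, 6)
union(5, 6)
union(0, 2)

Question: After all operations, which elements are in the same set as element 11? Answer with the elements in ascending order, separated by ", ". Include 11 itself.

Answer: 0, 1, 2, 3, 5, 6, 8, 9, 10, 11, 12

Derivation:
Step 1: union(3, 8) -> merged; set of 3 now {3, 8}
Step 2: find(8) -> no change; set of 8 is {3, 8}
Step 3: union(6, 11) -> merged; set of 6 now {6, 11}
Step 4: union(10, 3) -> merged; set of 10 now {3, 8, 10}
Step 5: union(6, 1) -> merged; set of 6 now {1, 6, 11}
Step 6: find(11) -> no change; set of 11 is {1, 6, 11}
Step 7: union(2, 3) -> merged; set of 2 now {2, 3, 8, 10}
Step 8: union(3, 0) -> merged; set of 3 now {0, 2, 3, 8, 10}
Step 9: union(10, 2) -> already same set; set of 10 now {0, 2, 3, 8, 10}
Step 10: union(11, 12) -> merged; set of 11 now {1, 6, 11, 12}
Step 11: union(11, 12) -> already same set; set of 11 now {1, 6, 11, 12}
Step 12: union(10, 2) -> already same set; set of 10 now {0, 2, 3, 8, 10}
Step 13: union(9, 12) -> merged; set of 9 now {1, 6, 9, 11, 12}
Step 14: union(8, 3) -> already same set; set of 8 now {0, 2, 3, 8, 10}
Step 15: find(11) -> no change; set of 11 is {1, 6, 9, 11, 12}
Step 16: union(2, 6) -> merged; set of 2 now {0, 1, 2, 3, 6, 8, 9, 10, 11, 12}
Step 17: union(5, 6) -> merged; set of 5 now {0, 1, 2, 3, 5, 6, 8, 9, 10, 11, 12}
Step 18: union(0, 2) -> already same set; set of 0 now {0, 1, 2, 3, 5, 6, 8, 9, 10, 11, 12}
Component of 11: {0, 1, 2, 3, 5, 6, 8, 9, 10, 11, 12}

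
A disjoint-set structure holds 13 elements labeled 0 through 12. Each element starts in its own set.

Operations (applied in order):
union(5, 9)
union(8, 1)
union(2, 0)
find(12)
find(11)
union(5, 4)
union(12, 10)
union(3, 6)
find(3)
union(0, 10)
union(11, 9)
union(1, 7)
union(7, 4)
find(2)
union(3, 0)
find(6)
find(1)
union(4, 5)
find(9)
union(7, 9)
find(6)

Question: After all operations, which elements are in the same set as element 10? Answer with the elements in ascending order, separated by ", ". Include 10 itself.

Step 1: union(5, 9) -> merged; set of 5 now {5, 9}
Step 2: union(8, 1) -> merged; set of 8 now {1, 8}
Step 3: union(2, 0) -> merged; set of 2 now {0, 2}
Step 4: find(12) -> no change; set of 12 is {12}
Step 5: find(11) -> no change; set of 11 is {11}
Step 6: union(5, 4) -> merged; set of 5 now {4, 5, 9}
Step 7: union(12, 10) -> merged; set of 12 now {10, 12}
Step 8: union(3, 6) -> merged; set of 3 now {3, 6}
Step 9: find(3) -> no change; set of 3 is {3, 6}
Step 10: union(0, 10) -> merged; set of 0 now {0, 2, 10, 12}
Step 11: union(11, 9) -> merged; set of 11 now {4, 5, 9, 11}
Step 12: union(1, 7) -> merged; set of 1 now {1, 7, 8}
Step 13: union(7, 4) -> merged; set of 7 now {1, 4, 5, 7, 8, 9, 11}
Step 14: find(2) -> no change; set of 2 is {0, 2, 10, 12}
Step 15: union(3, 0) -> merged; set of 3 now {0, 2, 3, 6, 10, 12}
Step 16: find(6) -> no change; set of 6 is {0, 2, 3, 6, 10, 12}
Step 17: find(1) -> no change; set of 1 is {1, 4, 5, 7, 8, 9, 11}
Step 18: union(4, 5) -> already same set; set of 4 now {1, 4, 5, 7, 8, 9, 11}
Step 19: find(9) -> no change; set of 9 is {1, 4, 5, 7, 8, 9, 11}
Step 20: union(7, 9) -> already same set; set of 7 now {1, 4, 5, 7, 8, 9, 11}
Step 21: find(6) -> no change; set of 6 is {0, 2, 3, 6, 10, 12}
Component of 10: {0, 2, 3, 6, 10, 12}

Answer: 0, 2, 3, 6, 10, 12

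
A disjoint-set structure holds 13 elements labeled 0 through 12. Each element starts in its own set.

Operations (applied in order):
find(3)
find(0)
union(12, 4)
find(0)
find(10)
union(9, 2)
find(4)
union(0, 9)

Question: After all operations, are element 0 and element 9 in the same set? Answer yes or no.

Step 1: find(3) -> no change; set of 3 is {3}
Step 2: find(0) -> no change; set of 0 is {0}
Step 3: union(12, 4) -> merged; set of 12 now {4, 12}
Step 4: find(0) -> no change; set of 0 is {0}
Step 5: find(10) -> no change; set of 10 is {10}
Step 6: union(9, 2) -> merged; set of 9 now {2, 9}
Step 7: find(4) -> no change; set of 4 is {4, 12}
Step 8: union(0, 9) -> merged; set of 0 now {0, 2, 9}
Set of 0: {0, 2, 9}; 9 is a member.

Answer: yes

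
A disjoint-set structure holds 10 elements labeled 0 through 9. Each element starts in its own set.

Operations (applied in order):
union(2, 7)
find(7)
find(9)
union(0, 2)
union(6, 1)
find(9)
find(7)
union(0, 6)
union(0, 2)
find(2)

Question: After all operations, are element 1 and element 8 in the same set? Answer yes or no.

Step 1: union(2, 7) -> merged; set of 2 now {2, 7}
Step 2: find(7) -> no change; set of 7 is {2, 7}
Step 3: find(9) -> no change; set of 9 is {9}
Step 4: union(0, 2) -> merged; set of 0 now {0, 2, 7}
Step 5: union(6, 1) -> merged; set of 6 now {1, 6}
Step 6: find(9) -> no change; set of 9 is {9}
Step 7: find(7) -> no change; set of 7 is {0, 2, 7}
Step 8: union(0, 6) -> merged; set of 0 now {0, 1, 2, 6, 7}
Step 9: union(0, 2) -> already same set; set of 0 now {0, 1, 2, 6, 7}
Step 10: find(2) -> no change; set of 2 is {0, 1, 2, 6, 7}
Set of 1: {0, 1, 2, 6, 7}; 8 is not a member.

Answer: no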